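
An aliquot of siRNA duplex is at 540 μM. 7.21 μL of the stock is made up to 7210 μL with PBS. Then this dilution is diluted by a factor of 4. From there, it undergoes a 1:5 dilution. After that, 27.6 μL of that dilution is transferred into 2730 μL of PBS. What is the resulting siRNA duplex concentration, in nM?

0.270 nM

Overall dilution factor = 1000 × 4 × 5 × 99.91 = 2.00 × 10⁶.
540 μM / 2.00 × 10⁶ = 2.70 × 10⁻⁴ μM = 0.270 nM.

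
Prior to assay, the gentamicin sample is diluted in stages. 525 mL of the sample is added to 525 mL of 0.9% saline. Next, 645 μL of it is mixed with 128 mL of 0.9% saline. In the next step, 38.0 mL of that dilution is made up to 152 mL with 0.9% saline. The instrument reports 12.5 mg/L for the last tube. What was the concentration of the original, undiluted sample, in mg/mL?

Overall dilution factor = 2 × 199.4 × 4 = 1596.
Original = 12.5 mg/L × 1596 = 1.99 × 10⁴ mg/L = 19.9 mg/mL.

19.9 mg/mL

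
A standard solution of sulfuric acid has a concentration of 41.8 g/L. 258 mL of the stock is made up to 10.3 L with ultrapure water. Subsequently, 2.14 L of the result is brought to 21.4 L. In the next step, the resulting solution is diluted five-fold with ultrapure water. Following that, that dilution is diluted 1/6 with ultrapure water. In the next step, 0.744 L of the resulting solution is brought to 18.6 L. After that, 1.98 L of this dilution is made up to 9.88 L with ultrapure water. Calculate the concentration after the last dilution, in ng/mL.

28.0 ng/mL

Overall dilution factor = 39.92 × 10 × 5 × 6 × 25 × 4.990 = 1.49 × 10⁶.
41.8 g/L / 1.49 × 10⁶ = 2.80 × 10⁻⁵ g/L = 28.0 ng/mL.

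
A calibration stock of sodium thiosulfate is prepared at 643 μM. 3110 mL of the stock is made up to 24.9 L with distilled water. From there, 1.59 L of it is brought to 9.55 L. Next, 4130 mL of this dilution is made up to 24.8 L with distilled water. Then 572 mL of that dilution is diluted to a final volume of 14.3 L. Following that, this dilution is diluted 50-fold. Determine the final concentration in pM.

1780 pM

Overall dilution factor = 8.006 × 6.006 × 6.005 × 25 × 50 = 3.61 × 10⁵.
643 μM / 3.61 × 10⁵ = 1.78 × 10⁻³ μM = 1780 pM.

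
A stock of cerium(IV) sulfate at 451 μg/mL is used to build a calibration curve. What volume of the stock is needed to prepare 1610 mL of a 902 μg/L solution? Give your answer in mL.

3.22 mL

902 μg/L = 0.902 μg/mL.
V₁ = C₂V₂/C₁ = 0.902 × 1610 / 451 = 3.22 mL.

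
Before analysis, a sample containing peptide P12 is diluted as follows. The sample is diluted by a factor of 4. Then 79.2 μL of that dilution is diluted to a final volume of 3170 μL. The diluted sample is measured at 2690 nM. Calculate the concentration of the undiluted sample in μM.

431 μM

Overall dilution factor = 4 × 40.03 = 160.
Original = 2690 nM × 160 = 4.31 × 10⁵ nM = 431 μM.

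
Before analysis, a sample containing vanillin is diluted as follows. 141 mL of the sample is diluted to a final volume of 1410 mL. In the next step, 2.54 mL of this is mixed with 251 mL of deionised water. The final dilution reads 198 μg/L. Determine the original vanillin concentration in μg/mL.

198 μg/mL

Overall dilution factor = 10 × 99.82 = 998.
Original = 198 μg/L × 998 = 1.98 × 10⁵ μg/L = 198 μg/mL.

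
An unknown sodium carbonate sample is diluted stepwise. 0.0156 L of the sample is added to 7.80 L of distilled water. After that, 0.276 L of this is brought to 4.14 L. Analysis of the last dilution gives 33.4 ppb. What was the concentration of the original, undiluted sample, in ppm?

Overall dilution factor = 501 × 15 = 7515.
Original = 33.4 ppb × 7515 = 2.51 × 10⁵ ppb = 251 ppm.

251 ppm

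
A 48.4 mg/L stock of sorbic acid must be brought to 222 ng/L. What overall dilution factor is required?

2.18 × 10⁵

Factor = C₀/C_target = 48.4 mg/L / 222 ng/L = 2.18 × 10⁵.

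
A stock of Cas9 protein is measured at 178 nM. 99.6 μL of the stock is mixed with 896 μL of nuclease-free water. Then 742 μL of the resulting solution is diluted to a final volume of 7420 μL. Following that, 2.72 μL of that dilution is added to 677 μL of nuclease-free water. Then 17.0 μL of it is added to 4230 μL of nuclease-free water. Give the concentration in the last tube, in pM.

0.0285 pM

Overall dilution factor = 9.996 × 10 × 249.9 × 249.8 = 6.24 × 10⁶.
178 nM / 6.24 × 10⁶ = 2.85 × 10⁻⁵ nM = 0.0285 pM.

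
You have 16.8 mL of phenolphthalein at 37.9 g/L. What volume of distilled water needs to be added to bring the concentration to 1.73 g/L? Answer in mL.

351 mL

V₂ = C₁V₁/C₂ = 37.9 × 16.8 / 1.73 = 368 mL.
Diluent to add = V₂ − V₁ = 368 − 16.8 = 351 mL.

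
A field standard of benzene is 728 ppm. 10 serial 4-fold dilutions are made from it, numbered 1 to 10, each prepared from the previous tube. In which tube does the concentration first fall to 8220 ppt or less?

Tube n has concentration 728 ppm / 4ⁿ.
Need 4ⁿ ≥ 728 ppm / 8220 ppt = 8.86 × 10⁴, so n ≥ 8.22.
First such tube: n = 9.

tube 9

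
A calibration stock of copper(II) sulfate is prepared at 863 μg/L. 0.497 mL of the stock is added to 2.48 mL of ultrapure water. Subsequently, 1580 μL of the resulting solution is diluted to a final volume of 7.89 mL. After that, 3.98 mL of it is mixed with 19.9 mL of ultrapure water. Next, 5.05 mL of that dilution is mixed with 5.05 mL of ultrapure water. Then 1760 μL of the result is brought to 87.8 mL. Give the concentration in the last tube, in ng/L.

Overall dilution factor = 5.990 × 4.994 × 6 × 2 × 49.89 = 1.79 × 10⁴.
863 μg/L / 1.79 × 10⁴ = 0.0482 μg/L = 48.2 ng/L.

48.2 ng/L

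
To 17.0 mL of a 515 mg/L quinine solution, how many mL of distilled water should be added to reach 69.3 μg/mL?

109 mL

69.3 μg/mL = 69.3 mg/L.
V₂ = C₁V₁/C₂ = 515 × 17.0 / 69.3 = 126 mL.
Diluent to add = V₂ − V₁ = 126 − 17.0 = 109 mL.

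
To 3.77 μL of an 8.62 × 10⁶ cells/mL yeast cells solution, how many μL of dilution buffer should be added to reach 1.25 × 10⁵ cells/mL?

256 μL

V₂ = C₁V₁/C₂ = 8.62 × 10⁶ × 3.77 / 1.25 × 10⁵ = 260 μL.
Diluent to add = V₂ − V₁ = 260 − 3.77 = 256 μL.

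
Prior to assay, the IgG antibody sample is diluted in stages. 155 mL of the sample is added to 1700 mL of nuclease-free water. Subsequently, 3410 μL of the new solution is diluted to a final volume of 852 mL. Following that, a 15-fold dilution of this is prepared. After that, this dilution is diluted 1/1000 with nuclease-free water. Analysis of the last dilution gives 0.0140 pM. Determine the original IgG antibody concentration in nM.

628 nM

Overall dilution factor = 11.97 × 249.9 × 15 × 1000 = 4.49 × 10⁷.
Original = 0.0140 pM × 4.49 × 10⁷ = 6.28 × 10⁵ pM = 628 nM.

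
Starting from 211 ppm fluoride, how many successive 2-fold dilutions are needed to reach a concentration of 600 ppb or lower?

Need 2ⁿ ≥ 352, so n ≥ log(352)/log(2) = 8.46.
Minimum whole steps: n = 9.

9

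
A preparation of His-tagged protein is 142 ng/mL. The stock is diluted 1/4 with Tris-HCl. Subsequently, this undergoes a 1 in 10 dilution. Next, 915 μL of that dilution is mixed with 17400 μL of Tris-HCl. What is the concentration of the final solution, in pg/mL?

Overall dilution factor = 4 × 10 × 20.02 = 801.
142 ng/mL / 801 = 0.177 ng/mL = 177 pg/mL.

177 pg/mL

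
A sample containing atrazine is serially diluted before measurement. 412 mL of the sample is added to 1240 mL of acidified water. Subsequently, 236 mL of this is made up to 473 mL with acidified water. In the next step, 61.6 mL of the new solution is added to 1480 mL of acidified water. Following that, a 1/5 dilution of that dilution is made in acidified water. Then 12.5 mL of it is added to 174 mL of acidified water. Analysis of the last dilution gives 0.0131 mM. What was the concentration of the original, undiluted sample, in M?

Overall dilution factor = 4.010 × 2.004 × 25.03 × 5 × 14.92 = 1.50 × 10⁴.
Original = 0.0131 mM × 1.50 × 10⁴ = 197 mM = 0.197 M.

0.197 M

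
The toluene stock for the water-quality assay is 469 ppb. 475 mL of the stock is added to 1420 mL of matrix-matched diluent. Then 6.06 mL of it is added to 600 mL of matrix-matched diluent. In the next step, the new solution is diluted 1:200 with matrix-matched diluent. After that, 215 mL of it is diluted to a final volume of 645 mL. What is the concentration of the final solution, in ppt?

Overall dilution factor = 3.989 × 100.0 × 200 × 3 = 2.39 × 10⁵.
469 ppb / 2.39 × 10⁵ = 1.96 × 10⁻³ ppb = 1.96 ppt.

1.96 ppt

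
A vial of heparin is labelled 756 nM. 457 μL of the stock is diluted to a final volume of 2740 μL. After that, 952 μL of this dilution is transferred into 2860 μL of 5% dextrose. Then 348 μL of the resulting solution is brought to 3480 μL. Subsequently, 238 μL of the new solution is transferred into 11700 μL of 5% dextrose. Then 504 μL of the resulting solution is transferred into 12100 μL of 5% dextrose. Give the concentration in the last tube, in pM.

2.51 pM

Overall dilution factor = 5.996 × 4.004 × 10 × 50.16 × 25.01 = 3.01 × 10⁵.
756 nM / 3.01 × 10⁵ = 2.51 × 10⁻³ nM = 2.51 pM.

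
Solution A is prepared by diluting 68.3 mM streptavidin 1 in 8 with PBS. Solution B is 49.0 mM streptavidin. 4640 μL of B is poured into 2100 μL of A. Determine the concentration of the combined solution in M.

0.0364 M

C_A = 68.3 mM / 8 = 8.54 mM.
C_mix = (C_A·V_A + C_B·V_B)/(V_A + V_B) = (8.54×2100 + 49.0×4640) / 6740 = 36.4 mM = 0.0364 M.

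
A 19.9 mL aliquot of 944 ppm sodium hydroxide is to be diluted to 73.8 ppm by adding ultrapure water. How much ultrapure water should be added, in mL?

235 mL

V₂ = C₁V₁/C₂ = 944 × 19.9 / 73.8 = 255 mL.
Diluent to add = V₂ − V₁ = 255 − 19.9 = 235 mL.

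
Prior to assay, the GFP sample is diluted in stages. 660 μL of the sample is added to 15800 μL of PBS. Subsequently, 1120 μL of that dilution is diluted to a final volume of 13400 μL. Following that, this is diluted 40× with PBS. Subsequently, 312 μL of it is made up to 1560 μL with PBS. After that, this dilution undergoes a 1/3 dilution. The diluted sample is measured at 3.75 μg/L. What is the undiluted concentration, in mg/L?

Overall dilution factor = 24.94 × 11.96 × 40 × 5 × 3 = 1.79 × 10⁵.
Original = 3.75 μg/L × 1.79 × 10⁵ = 6.71 × 10⁵ μg/L = 671 mg/L.

671 mg/L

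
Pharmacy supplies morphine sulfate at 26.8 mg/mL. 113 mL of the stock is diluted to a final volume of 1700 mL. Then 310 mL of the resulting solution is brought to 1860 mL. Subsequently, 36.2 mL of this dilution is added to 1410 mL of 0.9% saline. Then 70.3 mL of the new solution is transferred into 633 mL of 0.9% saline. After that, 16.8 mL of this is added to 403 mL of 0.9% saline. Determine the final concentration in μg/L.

29.7 μg/L

Overall dilution factor = 15.04 × 6 × 39.95 × 10.00 × 24.99 = 9.01 × 10⁵.
26.8 mg/mL / 9.01 × 10⁵ = 2.97 × 10⁻⁵ mg/mL = 29.7 μg/L.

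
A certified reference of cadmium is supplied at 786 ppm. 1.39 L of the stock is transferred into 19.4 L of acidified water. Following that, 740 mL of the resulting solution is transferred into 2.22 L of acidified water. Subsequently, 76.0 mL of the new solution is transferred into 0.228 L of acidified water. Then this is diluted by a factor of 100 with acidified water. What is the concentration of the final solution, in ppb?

Overall dilution factor = 14.96 × 4 × 4 × 100 = 2.39 × 10⁴.
786 ppm / 2.39 × 10⁴ = 0.0328 ppm = 32.8 ppb.

32.8 ppb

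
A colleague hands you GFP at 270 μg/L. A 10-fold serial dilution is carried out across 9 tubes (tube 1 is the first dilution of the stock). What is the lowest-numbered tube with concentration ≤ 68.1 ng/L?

tube 4

Tube n has concentration 270 μg/L / 10ⁿ.
Need 10ⁿ ≥ 270 μg/L / 68.1 ng/L = 3965, so n ≥ 3.60.
First such tube: n = 4.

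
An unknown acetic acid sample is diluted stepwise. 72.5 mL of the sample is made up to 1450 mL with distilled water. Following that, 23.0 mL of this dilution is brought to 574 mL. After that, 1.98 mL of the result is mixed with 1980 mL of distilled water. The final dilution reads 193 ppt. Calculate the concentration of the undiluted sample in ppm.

96.4 ppm

Overall dilution factor = 20 × 24.96 × 1001 = 5.00 × 10⁵.
Original = 193 ppt × 5.00 × 10⁵ = 9.64 × 10⁷ ppt = 96.4 ppm.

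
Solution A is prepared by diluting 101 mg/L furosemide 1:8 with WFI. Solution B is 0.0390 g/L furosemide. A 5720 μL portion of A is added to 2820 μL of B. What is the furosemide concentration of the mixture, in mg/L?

C_A = 101 mg/L / 8 = 12.6 mg/L.
C_B = 0.0390 g/L = 39.0 mg/L.
C_mix = (C_A·V_A + C_B·V_B)/(V_A + V_B) = (12.6×5720 + 39.0×2820) / 8540 = 21.3 mg/L.

21.3 mg/L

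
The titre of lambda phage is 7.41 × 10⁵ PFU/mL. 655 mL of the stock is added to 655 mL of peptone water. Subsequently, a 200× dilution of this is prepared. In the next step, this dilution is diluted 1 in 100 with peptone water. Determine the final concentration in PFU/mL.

Overall dilution factor = 2 × 200 × 100 = 4.00 × 10⁴.
7.41 × 10⁵ PFU/mL / 4.00 × 10⁴ = 18.5 PFU/mL.

18.5 PFU/mL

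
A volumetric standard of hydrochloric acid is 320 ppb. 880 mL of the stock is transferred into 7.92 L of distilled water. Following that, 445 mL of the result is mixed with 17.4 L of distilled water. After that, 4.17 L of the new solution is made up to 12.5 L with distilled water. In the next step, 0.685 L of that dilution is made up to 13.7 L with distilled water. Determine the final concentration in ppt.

13.3 ppt

Overall dilution factor = 10 × 40.10 × 2.998 × 20 = 2.40 × 10⁴.
320 ppb / 2.40 × 10⁴ = 0.0133 ppb = 13.3 ppt.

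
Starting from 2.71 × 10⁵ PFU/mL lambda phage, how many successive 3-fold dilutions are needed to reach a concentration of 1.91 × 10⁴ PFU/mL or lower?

Need 3ⁿ ≥ 14.2, so n ≥ log(14.2)/log(3) = 2.41.
Minimum whole steps: n = 3.

3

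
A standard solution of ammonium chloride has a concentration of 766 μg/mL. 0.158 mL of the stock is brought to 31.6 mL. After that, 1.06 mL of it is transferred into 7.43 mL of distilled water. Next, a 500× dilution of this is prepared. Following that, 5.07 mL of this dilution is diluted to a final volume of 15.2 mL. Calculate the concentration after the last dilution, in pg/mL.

319 pg/mL

Overall dilution factor = 200 × 8.009 × 500 × 2.998 = 2.40 × 10⁶.
766 μg/mL / 2.40 × 10⁶ = 3.19 × 10⁻⁴ μg/mL = 319 pg/mL.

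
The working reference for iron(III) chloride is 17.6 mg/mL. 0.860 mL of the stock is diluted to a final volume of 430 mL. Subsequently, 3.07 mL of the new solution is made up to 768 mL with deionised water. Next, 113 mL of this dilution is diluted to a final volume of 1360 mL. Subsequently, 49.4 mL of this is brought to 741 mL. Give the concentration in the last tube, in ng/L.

779 ng/L

Overall dilution factor = 500 × 250.2 × 12.04 × 15 = 2.26 × 10⁷.
17.6 mg/mL / 2.26 × 10⁷ = 7.79 × 10⁻⁷ mg/mL = 779 ng/L.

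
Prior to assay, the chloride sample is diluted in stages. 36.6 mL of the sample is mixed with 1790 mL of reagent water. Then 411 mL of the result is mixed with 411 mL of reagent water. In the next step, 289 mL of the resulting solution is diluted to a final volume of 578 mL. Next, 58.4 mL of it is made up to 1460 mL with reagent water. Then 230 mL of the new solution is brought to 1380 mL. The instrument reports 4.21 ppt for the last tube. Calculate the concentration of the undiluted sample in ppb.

126 ppb

Overall dilution factor = 49.91 × 2 × 2 × 25 × 6 = 2.99 × 10⁴.
Original = 4.21 ppt × 2.99 × 10⁴ = 1.26 × 10⁵ ppt = 126 ppb.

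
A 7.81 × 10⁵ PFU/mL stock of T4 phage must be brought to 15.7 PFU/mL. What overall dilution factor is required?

Factor = C₀/C_target = 7.81 × 10⁵ PFU/mL / 15.7 PFU/mL = 4.97 × 10⁴.

4.97 × 10⁴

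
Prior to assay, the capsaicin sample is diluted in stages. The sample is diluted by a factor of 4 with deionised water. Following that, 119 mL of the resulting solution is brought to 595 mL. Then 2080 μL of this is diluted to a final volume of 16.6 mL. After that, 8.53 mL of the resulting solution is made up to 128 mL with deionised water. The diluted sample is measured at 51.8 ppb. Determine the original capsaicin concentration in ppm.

124 ppm

Overall dilution factor = 4 × 5 × 7.981 × 15.01 = 2395.
Original = 51.8 ppb × 2395 = 1.24 × 10⁵ ppb = 124 ppm.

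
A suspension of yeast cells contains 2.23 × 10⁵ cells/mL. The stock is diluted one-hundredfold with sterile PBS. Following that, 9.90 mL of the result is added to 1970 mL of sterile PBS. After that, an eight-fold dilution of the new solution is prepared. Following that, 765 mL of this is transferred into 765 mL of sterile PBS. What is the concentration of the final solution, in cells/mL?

Overall dilution factor = 100 × 200.0 × 8 × 2 = 3.20 × 10⁵.
2.23 × 10⁵ cells/mL / 3.20 × 10⁵ = 0.697 cells/mL.

0.697 cells/mL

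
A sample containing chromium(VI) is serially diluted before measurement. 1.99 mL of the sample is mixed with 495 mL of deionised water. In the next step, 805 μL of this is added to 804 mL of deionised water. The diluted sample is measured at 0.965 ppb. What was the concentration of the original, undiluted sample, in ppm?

241 ppm

Overall dilution factor = 249.7 × 999.8 = 2.50 × 10⁵.
Original = 0.965 ppb × 2.50 × 10⁵ = 2.41 × 10⁵ ppb = 241 ppm.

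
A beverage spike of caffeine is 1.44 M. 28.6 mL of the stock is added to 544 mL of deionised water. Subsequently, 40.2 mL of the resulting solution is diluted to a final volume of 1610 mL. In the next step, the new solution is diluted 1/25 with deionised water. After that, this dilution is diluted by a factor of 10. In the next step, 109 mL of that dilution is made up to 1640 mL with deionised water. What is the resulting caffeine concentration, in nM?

Overall dilution factor = 20.02 × 40.05 × 25 × 10 × 15.05 = 3.02 × 10⁶.
1.44 M / 3.02 × 10⁶ = 4.77 × 10⁻⁷ M = 477 nM.

477 nM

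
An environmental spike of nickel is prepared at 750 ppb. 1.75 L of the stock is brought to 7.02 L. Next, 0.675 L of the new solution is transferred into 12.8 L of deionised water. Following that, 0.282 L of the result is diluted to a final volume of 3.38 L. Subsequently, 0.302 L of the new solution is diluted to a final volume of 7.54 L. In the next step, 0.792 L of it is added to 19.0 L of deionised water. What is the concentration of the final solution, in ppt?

Overall dilution factor = 4.011 × 19.96 × 11.99 × 24.97 × 24.99 = 5.99 × 10⁵.
750 ppb / 5.99 × 10⁵ = 1.25 × 10⁻³ ppb = 1.25 ppt.

1.25 ppt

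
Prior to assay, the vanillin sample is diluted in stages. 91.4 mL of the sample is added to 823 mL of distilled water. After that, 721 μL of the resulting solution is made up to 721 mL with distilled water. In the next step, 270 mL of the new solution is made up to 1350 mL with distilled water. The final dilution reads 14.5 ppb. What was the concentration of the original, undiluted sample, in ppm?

Overall dilution factor = 10.00 × 1000 × 5 = 5.00 × 10⁴.
Original = 14.5 ppb × 5.00 × 10⁴ = 7.25 × 10⁵ ppb = 725 ppm.

725 ppm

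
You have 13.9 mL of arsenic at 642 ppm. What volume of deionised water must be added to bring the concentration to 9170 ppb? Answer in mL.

959 mL

9170 ppb = 9.17 ppm.
V₂ = C₁V₁/C₂ = 642 × 13.9 / 9.17 = 973 mL.
Diluent to add = V₂ − V₁ = 973 − 13.9 = 959 mL.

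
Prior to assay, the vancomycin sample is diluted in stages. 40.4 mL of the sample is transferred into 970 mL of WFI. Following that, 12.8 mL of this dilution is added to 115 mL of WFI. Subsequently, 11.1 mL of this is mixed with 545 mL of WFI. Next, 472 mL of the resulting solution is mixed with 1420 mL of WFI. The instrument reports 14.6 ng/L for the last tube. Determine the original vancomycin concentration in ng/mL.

732 ng/mL

Overall dilution factor = 25.01 × 9.984 × 50.10 × 4.008 = 5.01 × 10⁴.
Original = 14.6 ng/L × 5.01 × 10⁴ = 7.32 × 10⁵ ng/L = 732 ng/mL.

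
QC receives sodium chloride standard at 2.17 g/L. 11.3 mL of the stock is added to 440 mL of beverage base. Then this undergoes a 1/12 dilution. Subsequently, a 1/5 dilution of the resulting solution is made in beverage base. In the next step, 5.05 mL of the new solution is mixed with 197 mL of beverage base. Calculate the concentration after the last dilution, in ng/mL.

Overall dilution factor = 39.94 × 12 × 5 × 40.01 = 9.59 × 10⁴.
2.17 g/L / 9.59 × 10⁴ = 2.26 × 10⁻⁵ g/L = 22.6 ng/mL.

22.6 ng/mL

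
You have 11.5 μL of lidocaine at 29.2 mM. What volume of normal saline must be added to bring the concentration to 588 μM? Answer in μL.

560 μL

588 μM = 0.588 mM.
V₂ = C₁V₁/C₂ = 29.2 × 11.5 / 0.588 = 571 μL.
Diluent to add = V₂ − V₁ = 571 − 11.5 = 560 μL.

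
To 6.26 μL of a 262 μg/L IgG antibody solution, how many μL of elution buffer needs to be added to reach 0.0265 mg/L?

55.6 μL

0.0265 mg/L = 26.5 μg/L.
V₂ = C₁V₁/C₂ = 262 × 6.26 / 26.5 = 61.9 μL.
Diluent to add = V₂ − V₁ = 61.9 − 6.26 = 55.6 μL.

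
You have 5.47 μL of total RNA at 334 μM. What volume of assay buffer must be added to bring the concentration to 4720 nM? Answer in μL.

382 μL

4720 nM = 4.72 μM.
V₂ = C₁V₁/C₂ = 334 × 5.47 / 4.72 = 387 μL.
Diluent to add = V₂ − V₁ = 387 − 5.47 = 382 μL.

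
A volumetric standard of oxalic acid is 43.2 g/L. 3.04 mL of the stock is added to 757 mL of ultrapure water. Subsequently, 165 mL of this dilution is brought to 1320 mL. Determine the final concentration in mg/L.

21.6 mg/L

Overall dilution factor = 250.0 × 8 = 2000.
43.2 g/L / 2000 = 0.0216 g/L = 21.6 mg/L.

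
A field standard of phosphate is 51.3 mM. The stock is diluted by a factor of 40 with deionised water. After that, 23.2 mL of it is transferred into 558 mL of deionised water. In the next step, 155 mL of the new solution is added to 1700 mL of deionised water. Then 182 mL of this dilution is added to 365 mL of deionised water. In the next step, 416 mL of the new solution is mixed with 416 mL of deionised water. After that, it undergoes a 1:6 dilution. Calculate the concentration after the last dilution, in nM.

Overall dilution factor = 40 × 25.05 × 11.97 × 3.005 × 2 × 6 = 4.33 × 10⁵.
51.3 mM / 4.33 × 10⁵ = 1.19 × 10⁻⁴ mM = 119 nM.

119 nM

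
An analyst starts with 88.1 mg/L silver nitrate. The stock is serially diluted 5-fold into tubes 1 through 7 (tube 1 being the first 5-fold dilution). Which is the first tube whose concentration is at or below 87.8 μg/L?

tube 5

Tube n has concentration 88.1 mg/L / 5ⁿ.
Need 5ⁿ ≥ 88.1 mg/L / 87.8 μg/L = 1003, so n ≥ 4.29.
First such tube: n = 5.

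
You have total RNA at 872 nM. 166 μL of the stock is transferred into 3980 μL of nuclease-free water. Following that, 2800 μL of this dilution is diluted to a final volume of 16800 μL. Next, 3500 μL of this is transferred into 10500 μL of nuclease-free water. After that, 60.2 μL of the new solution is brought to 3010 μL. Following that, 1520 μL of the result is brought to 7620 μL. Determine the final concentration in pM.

5.80 pM

Overall dilution factor = 24.98 × 6 × 4 × 50 × 5.013 = 1.50 × 10⁵.
872 nM / 1.50 × 10⁵ = 5.80 × 10⁻³ nM = 5.80 pM.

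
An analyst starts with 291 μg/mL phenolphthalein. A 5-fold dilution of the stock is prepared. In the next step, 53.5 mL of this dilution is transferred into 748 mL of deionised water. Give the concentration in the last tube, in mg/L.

Overall dilution factor = 5 × 14.98 = 74.9.
291 μg/mL / 74.9 = 3.88 μg/mL = 3.88 mg/L.

3.88 mg/L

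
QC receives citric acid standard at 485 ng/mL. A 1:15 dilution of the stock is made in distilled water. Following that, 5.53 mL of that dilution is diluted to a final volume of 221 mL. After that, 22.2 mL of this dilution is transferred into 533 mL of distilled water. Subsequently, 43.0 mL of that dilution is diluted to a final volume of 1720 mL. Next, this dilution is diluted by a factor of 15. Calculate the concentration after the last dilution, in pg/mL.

0.0539 pg/mL

Overall dilution factor = 15 × 39.96 × 25.01 × 40 × 15 = 9.00 × 10⁶.
485 ng/mL / 9.00 × 10⁶ = 5.39 × 10⁻⁵ ng/mL = 0.0539 pg/mL.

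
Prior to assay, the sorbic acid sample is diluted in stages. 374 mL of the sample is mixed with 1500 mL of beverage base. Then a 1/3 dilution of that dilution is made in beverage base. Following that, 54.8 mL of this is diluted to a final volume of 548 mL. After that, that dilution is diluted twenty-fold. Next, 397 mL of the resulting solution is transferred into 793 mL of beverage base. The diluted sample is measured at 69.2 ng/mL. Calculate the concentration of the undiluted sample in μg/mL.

Overall dilution factor = 5.011 × 3 × 10 × 20 × 2.997 = 9012.
Original = 69.2 ng/mL × 9012 = 6.24 × 10⁵ ng/mL = 624 μg/mL.

624 μg/mL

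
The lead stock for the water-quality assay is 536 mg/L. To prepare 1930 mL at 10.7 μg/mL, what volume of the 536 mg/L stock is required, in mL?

10.7 μg/mL = 10.7 mg/L.
V₁ = C₂V₂/C₁ = 10.7 × 1930 / 536 = 38.5 mL.

38.5 mL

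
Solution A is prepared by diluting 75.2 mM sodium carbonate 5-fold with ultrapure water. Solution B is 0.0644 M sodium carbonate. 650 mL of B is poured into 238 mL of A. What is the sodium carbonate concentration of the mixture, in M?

C_A = 75.2 mM / 5 = 15.0 mM.
C_B = 0.0644 M = 64.4 mM.
C_mix = (C_A·V_A + C_B·V_B)/(V_A + V_B) = (15.0×238 + 64.4×650) / 888.0 = 51.2 mM = 0.0512 M.

0.0512 M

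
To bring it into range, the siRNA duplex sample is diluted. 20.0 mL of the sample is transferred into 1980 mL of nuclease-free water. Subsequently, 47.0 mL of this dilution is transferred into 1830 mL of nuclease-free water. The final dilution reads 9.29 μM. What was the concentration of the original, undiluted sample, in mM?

37.1 mM

Overall dilution factor = 100 × 39.94 = 3994.
Original = 9.29 μM × 3994 = 3.71 × 10⁴ μM = 37.1 mM.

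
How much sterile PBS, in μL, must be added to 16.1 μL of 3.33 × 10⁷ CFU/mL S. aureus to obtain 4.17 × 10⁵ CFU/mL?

V₂ = C₁V₁/C₂ = 3.33 × 10⁷ × 16.1 / 4.17 × 10⁵ = 1286 μL.
Diluent to add = V₂ − V₁ = 1286 − 16.1 = 1270 μL.

1270 μL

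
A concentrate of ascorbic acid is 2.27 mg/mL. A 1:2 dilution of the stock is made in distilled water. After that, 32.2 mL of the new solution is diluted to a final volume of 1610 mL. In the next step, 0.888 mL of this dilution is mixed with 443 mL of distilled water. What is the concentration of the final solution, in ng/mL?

Overall dilution factor = 2 × 50 × 499.9 = 5.00 × 10⁴.
2.27 mg/mL / 5.00 × 10⁴ = 4.54 × 10⁻⁵ mg/mL = 45.4 ng/mL.

45.4 ng/mL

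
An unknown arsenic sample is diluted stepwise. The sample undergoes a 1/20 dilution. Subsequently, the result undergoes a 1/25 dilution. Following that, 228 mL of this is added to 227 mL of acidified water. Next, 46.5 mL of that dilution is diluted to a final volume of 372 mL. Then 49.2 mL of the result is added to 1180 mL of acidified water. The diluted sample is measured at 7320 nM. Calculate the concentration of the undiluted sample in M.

1.46 M

Overall dilution factor = 20 × 25 × 1.996 × 8 × 24.98 = 1.99 × 10⁵.
Original = 7320 nM × 1.99 × 10⁵ = 1.46 × 10⁹ nM = 1.46 M.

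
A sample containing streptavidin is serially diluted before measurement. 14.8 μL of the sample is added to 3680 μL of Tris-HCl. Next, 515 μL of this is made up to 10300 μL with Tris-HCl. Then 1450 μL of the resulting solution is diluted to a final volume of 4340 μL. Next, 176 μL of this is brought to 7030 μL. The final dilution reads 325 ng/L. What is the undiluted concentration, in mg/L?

194 mg/L

Overall dilution factor = 249.6 × 20 × 2.993 × 39.94 = 5.97 × 10⁵.
Original = 325 ng/L × 5.97 × 10⁵ = 1.94 × 10⁸ ng/L = 194 mg/L.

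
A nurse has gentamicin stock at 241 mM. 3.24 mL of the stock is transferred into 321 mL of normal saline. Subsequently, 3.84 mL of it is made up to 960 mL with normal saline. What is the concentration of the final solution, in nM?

9630 nM

Overall dilution factor = 100.1 × 250 = 2.50 × 10⁴.
241 mM / 2.50 × 10⁴ = 9.63 × 10⁻³ mM = 9630 nM.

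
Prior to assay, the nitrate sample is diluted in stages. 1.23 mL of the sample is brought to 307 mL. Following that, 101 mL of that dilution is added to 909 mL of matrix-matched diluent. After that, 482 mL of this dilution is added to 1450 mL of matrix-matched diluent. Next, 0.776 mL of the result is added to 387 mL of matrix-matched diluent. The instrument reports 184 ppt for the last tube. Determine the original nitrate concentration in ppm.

Overall dilution factor = 249.6 × 10 × 4.008 × 499.7 = 5.00 × 10⁶.
Original = 184 ppt × 5.00 × 10⁶ = 9.20 × 10⁸ ppt = 920 ppm.

920 ppm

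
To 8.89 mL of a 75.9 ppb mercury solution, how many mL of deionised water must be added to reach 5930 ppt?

105 mL

5930 ppt = 5.93 ppb.
V₂ = C₁V₁/C₂ = 75.9 × 8.89 / 5.93 = 114 mL.
Diluent to add = V₂ − V₁ = 114 − 8.89 = 105 mL.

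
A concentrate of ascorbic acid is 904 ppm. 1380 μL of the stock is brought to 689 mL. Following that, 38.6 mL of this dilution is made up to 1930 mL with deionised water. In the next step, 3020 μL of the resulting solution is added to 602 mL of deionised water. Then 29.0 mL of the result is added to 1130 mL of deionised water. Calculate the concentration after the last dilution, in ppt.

4.52 ppt

Overall dilution factor = 499.3 × 50 × 200.3 × 39.97 = 2.00 × 10⁸.
904 ppm / 2.00 × 10⁸ = 4.52 × 10⁻⁶ ppm = 4.52 ppt.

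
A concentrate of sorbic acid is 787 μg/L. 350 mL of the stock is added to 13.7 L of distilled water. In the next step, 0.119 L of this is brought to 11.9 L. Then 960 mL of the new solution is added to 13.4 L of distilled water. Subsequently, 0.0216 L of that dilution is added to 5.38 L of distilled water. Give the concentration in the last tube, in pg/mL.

0.0524 pg/mL

Overall dilution factor = 40.14 × 100 × 14.96 × 250.1 = 1.50 × 10⁷.
787 μg/L / 1.50 × 10⁷ = 5.24 × 10⁻⁵ μg/L = 0.0524 pg/mL.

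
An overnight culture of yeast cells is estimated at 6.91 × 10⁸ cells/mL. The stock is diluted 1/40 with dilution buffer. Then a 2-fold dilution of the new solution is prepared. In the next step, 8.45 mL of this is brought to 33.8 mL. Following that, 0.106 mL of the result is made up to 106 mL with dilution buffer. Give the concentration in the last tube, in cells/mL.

2160 cells/mL

Overall dilution factor = 40 × 2 × 4 × 1000 = 3.20 × 10⁵.
6.91 × 10⁸ cells/mL / 3.20 × 10⁵ = 2160 cells/mL.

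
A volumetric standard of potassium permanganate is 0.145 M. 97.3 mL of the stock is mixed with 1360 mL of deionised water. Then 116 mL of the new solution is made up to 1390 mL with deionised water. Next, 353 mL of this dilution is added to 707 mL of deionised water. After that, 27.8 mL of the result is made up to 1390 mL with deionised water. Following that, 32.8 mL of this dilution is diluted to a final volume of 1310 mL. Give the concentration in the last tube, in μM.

Overall dilution factor = 14.98 × 11.98 × 3.003 × 50 × 39.94 = 1.08 × 10⁶.
0.145 M / 1.08 × 10⁶ = 1.35 × 10⁻⁷ M = 0.135 μM.

0.135 μM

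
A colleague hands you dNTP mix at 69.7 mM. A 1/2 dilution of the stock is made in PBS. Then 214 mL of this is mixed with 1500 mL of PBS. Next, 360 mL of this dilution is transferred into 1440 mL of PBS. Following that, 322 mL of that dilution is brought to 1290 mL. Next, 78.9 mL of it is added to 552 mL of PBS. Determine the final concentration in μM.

27.2 μM

Overall dilution factor = 2 × 8.009 × 5 × 4.006 × 7.996 = 2566.
69.7 mM / 2566 = 0.0272 mM = 27.2 μM.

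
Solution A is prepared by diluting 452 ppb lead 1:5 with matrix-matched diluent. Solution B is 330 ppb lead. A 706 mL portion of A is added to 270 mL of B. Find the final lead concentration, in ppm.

C_A = 452 ppb / 5 = 90.4 ppb.
C_mix = (C_A·V_A + C_B·V_B)/(V_A + V_B) = (90.4×706 + 330×270) / 976.0 = 157 ppb = 0.157 ppm.

0.157 ppm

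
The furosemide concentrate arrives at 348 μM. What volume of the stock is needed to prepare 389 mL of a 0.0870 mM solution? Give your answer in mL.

0.0870 mM = 87.0 μM.
V₁ = C₂V₂/C₁ = 87.0 × 389 / 348 = 97.2 mL.

97.2 mL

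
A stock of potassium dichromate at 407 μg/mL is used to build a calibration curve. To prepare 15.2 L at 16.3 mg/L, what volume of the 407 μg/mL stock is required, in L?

16.3 mg/L = 16.3 μg/mL.
V₁ = C₂V₂/C₁ = 16.3 × 15.2 / 407 = 0.609 L.

0.609 L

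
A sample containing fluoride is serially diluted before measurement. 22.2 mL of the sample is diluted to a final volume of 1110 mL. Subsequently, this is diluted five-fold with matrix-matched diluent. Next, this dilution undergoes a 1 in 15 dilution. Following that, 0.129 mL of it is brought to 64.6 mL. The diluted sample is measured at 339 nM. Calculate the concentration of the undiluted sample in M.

Overall dilution factor = 50 × 5 × 15 × 500.8 = 1.88 × 10⁶.
Original = 339 nM × 1.88 × 10⁶ = 6.37 × 10⁸ nM = 0.637 M.

0.637 M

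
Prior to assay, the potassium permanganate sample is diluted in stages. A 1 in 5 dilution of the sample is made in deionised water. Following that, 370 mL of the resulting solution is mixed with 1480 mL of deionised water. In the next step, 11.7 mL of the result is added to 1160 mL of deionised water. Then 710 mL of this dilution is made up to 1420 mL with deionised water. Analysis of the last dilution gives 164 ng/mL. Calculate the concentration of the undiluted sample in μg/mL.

821 μg/mL

Overall dilution factor = 5 × 5 × 100.1 × 2 = 5007.
Original = 164 ng/mL × 5007 = 8.21 × 10⁵ ng/mL = 821 μg/mL.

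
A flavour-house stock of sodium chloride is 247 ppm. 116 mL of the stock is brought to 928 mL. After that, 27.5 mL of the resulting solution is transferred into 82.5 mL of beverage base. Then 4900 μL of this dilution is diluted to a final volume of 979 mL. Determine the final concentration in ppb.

38.6 ppb

Overall dilution factor = 8 × 4 × 199.8 = 6393.
247 ppm / 6393 = 0.0386 ppm = 38.6 ppb.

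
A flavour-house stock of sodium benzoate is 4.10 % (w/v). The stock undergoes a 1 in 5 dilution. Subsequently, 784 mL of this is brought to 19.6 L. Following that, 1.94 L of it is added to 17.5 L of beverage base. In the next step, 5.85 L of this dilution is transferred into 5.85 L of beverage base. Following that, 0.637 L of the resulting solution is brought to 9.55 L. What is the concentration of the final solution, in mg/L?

Overall dilution factor = 5 × 25 × 10.02 × 2 × 14.99 = 3.76 × 10⁴.
4.10 % (w/v) / 3.76 × 10⁴ = 1.09 × 10⁻⁴ % (w/v) = 1.09 mg/L.

1.09 mg/L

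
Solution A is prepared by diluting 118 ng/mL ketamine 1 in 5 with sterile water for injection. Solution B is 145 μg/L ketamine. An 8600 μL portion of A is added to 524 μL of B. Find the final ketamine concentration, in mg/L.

C_A = 118 ng/mL / 5 = 23.6 ng/mL.
C_B = 145 μg/L = 145 ng/mL.
C_mix = (C_A·V_A + C_B·V_B)/(V_A + V_B) = (23.6×8600 + 145×524) / 9124 = 30.6 ng/mL = 0.0306 mg/L.

0.0306 mg/L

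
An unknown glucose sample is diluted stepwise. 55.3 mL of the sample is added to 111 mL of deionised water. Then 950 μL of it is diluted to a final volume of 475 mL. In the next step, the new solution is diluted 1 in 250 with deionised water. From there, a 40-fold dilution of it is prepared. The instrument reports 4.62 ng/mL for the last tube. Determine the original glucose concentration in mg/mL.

69.5 mg/mL

Overall dilution factor = 3.007 × 500 × 250 × 40 = 1.50 × 10⁷.
Original = 4.62 ng/mL × 1.50 × 10⁷ = 6.95 × 10⁷ ng/mL = 69.5 mg/mL.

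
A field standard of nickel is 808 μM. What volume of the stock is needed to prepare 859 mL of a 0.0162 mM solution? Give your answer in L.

0.0172 L

0.0162 mM = 16.2 μM.
V₁ = C₂V₂/C₁ = 16.2 × 859 / 808 = 17.2 mL = 0.0172 L.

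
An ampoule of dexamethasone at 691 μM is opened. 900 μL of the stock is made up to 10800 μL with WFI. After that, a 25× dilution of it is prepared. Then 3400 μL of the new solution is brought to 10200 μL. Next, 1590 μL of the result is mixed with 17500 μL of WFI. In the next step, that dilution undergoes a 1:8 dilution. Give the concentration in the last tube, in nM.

7.99 nM

Overall dilution factor = 12 × 25 × 3 × 12.01 × 8 = 8.64 × 10⁴.
691 μM / 8.64 × 10⁴ = 7.99 × 10⁻³ μM = 7.99 nM.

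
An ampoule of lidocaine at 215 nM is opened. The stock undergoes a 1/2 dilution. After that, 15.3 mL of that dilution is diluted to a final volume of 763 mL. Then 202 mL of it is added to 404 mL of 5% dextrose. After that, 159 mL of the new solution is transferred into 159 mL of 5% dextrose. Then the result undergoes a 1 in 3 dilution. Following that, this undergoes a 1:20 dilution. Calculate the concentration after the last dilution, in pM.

5.99 pM

Overall dilution factor = 2 × 49.87 × 3 × 2 × 3 × 20 = 3.59 × 10⁴.
215 nM / 3.59 × 10⁴ = 5.99 × 10⁻³ nM = 5.99 pM.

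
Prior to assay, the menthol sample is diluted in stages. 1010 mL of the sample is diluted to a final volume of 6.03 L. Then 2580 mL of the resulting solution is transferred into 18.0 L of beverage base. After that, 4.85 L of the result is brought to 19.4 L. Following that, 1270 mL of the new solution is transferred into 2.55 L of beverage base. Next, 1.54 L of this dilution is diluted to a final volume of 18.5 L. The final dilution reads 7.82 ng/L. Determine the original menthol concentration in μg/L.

53.8 μg/L

Overall dilution factor = 5.970 × 7.977 × 4 × 3.008 × 12.01 = 6883.
Original = 7.82 ng/L × 6883 = 5.38 × 10⁴ ng/L = 53.8 μg/L.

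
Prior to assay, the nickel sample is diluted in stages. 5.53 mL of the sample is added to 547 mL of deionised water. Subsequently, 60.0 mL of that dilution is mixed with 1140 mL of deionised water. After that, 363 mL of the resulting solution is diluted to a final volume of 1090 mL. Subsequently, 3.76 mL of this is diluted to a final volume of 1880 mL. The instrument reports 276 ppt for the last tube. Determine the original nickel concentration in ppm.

Overall dilution factor = 99.92 × 20 × 3.003 × 500 = 3.00 × 10⁶.
Original = 276 ppt × 3.00 × 10⁶ = 8.28 × 10⁸ ppt = 828 ppm.

828 ppm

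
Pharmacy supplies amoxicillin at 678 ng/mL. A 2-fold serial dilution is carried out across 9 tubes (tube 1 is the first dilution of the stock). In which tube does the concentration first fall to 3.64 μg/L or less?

tube 8

Tube n has concentration 678 ng/mL / 2ⁿ.
Need 2ⁿ ≥ 678 ng/mL / 3.64 μg/L = 186, so n ≥ 7.54.
First such tube: n = 8.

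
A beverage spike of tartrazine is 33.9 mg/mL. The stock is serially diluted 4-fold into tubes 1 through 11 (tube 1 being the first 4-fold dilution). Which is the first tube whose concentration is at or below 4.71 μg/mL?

tube 7

Tube n has concentration 33.9 mg/mL / 4ⁿ.
Need 4ⁿ ≥ 33.9 mg/mL / 4.71 μg/mL = 7197, so n ≥ 6.41.
First such tube: n = 7.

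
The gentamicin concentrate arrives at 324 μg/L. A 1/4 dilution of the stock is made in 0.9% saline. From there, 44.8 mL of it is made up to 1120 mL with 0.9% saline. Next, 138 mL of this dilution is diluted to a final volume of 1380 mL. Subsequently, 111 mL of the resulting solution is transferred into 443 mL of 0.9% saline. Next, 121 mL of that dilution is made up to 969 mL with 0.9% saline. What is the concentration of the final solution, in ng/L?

8.11 ng/L

Overall dilution factor = 4 × 25 × 10 × 4.991 × 8.008 = 4.00 × 10⁴.
324 μg/L / 4.00 × 10⁴ = 8.11 × 10⁻³ μg/L = 8.11 ng/L.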